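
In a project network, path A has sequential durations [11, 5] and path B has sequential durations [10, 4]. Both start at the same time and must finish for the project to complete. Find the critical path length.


Path A total = 11 + 5 = 16
Path B total = 10 + 4 = 14
Critical path = longest path = max(16, 14) = 16

16


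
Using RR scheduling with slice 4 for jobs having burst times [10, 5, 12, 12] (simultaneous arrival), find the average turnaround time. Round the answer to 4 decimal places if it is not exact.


Time quantum = 4
Execution trace:
  J1 runs 4 units, time = 4
  J2 runs 4 units, time = 8
  J3 runs 4 units, time = 12
  J4 runs 4 units, time = 16
  J1 runs 4 units, time = 20
  J2 runs 1 units, time = 21
  J3 runs 4 units, time = 25
  J4 runs 4 units, time = 29
  J1 runs 2 units, time = 31
  J3 runs 4 units, time = 35
  J4 runs 4 units, time = 39
Finish times: [31, 21, 35, 39]
Average turnaround = 126/4 = 31.5

31.5


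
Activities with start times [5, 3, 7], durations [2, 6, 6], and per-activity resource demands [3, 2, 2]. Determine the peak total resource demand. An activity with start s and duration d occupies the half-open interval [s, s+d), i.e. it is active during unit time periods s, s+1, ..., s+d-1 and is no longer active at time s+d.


Each activity i is active on [start_i, start_i + duration_i).
Compute total resource usage per time slot:
  t=0: active resources = [], total = 0
  t=1: active resources = [], total = 0
  t=2: active resources = [], total = 0
  t=3: active resources = [2], total = 2
  t=4: active resources = [2], total = 2
  t=5: active resources = [3, 2], total = 5
  t=6: active resources = [3, 2], total = 5
  t=7: active resources = [2, 2], total = 4
  t=8: active resources = [2, 2], total = 4
  t=9: active resources = [2], total = 2
  t=10: active resources = [2], total = 2
  t=11: active resources = [2], total = 2
  t=12: active resources = [2], total = 2
Peak resource demand = 5

5


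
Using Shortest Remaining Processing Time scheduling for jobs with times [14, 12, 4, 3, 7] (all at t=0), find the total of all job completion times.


Since all jobs arrive at t=0, SRPT equals SPT ordering.
SPT order: [3, 4, 7, 12, 14]
Completion times:
  Job 1: p=3, C=3
  Job 2: p=4, C=7
  Job 3: p=7, C=14
  Job 4: p=12, C=26
  Job 5: p=14, C=40
Total completion time = 3 + 7 + 14 + 26 + 40 = 90

90


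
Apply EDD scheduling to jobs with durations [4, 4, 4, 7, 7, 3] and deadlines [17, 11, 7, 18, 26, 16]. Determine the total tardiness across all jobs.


Sort by due date (EDD order): [(4, 7), (4, 11), (3, 16), (4, 17), (7, 18), (7, 26)]
Compute completion times and tardiness:
  Job 1: p=4, d=7, C=4, tardiness=max(0,4-7)=0
  Job 2: p=4, d=11, C=8, tardiness=max(0,8-11)=0
  Job 3: p=3, d=16, C=11, tardiness=max(0,11-16)=0
  Job 4: p=4, d=17, C=15, tardiness=max(0,15-17)=0
  Job 5: p=7, d=18, C=22, tardiness=max(0,22-18)=4
  Job 6: p=7, d=26, C=29, tardiness=max(0,29-26)=3
Total tardiness = 7

7


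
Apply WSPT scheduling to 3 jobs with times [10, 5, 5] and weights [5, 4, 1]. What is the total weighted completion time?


Compute p/w ratios and sort ascending (WSPT): [(5, 4), (10, 5), (5, 1)]
Compute weighted completion times:
  Job (p=5,w=4): C=5, w*C=4*5=20
  Job (p=10,w=5): C=15, w*C=5*15=75
  Job (p=5,w=1): C=20, w*C=1*20=20
Total weighted completion time = 115

115


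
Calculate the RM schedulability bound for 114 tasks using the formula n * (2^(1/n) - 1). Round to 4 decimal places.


Compute 2^(1/114) = 1.0060987606
Subtract 1: 1.0060987606 - 1 = 0.0060987606
Multiply by n: 114 * 0.0060987606 = 0.6952587084
Round to 4 dp: 0.6953

0.6953


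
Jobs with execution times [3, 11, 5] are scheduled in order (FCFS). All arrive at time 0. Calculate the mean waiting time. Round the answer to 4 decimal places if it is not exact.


FCFS order (as given): [3, 11, 5]
Waiting times:
  Job 1: wait = 0
  Job 2: wait = 3
  Job 3: wait = 14
Sum of waiting times = 17
Average waiting time = 17/3 = 5.6667

5.6667


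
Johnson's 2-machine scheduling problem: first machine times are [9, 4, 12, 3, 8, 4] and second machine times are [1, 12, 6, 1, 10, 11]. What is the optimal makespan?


Apply Johnson's rule:
  Group 1 (a <= b): [(2, 4, 12), (6, 4, 11), (5, 8, 10)]
  Group 2 (a > b): [(3, 12, 6), (1, 9, 1), (4, 3, 1)]
Optimal job order: [2, 6, 5, 3, 1, 4]
Schedule:
  Job 2: M1 done at 4, M2 done at 16
  Job 6: M1 done at 8, M2 done at 27
  Job 5: M1 done at 16, M2 done at 37
  Job 3: M1 done at 28, M2 done at 43
  Job 1: M1 done at 37, M2 done at 44
  Job 4: M1 done at 40, M2 done at 45
Makespan = 45

45


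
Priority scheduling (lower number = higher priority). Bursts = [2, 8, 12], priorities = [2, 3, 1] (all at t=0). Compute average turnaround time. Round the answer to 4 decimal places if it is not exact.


Sort by priority (ascending = highest first):
Order: [(1, 12), (2, 2), (3, 8)]
Completion times:
  Priority 1, burst=12, C=12
  Priority 2, burst=2, C=14
  Priority 3, burst=8, C=22
Average turnaround = 48/3 = 16.0

16.0


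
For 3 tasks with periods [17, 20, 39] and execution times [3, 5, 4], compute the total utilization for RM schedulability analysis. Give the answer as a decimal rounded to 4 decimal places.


Compute individual utilizations (exact fractions):
  Task 1: C/T = 3/17 (approx. 0.1765)
  Task 2: C/T = 5/20 = 1/4 (approx. 0.25)
  Task 3: C/T = 4/39 (approx. 0.1026)
Total utilization U = 3/17 + 1/4 + 4/39 = 1403/2652
Rounded to 4 decimal places: U = 0.5290
RM (Liu & Layland) bound for 3 tasks = 0.779763; compare with U = 1403/2652 (approx. 0.529035)
U <= bound, so schedulable by RM sufficient condition.

0.5290


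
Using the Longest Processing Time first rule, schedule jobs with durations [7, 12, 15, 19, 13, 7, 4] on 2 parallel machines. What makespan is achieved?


Sort jobs in decreasing order (LPT): [19, 15, 13, 12, 7, 7, 4]
Assign each job to the least loaded machine:
  Machine 1: jobs [19, 12, 7], load = 38
  Machine 2: jobs [15, 13, 7, 4], load = 39
Makespan = max load = 39

39


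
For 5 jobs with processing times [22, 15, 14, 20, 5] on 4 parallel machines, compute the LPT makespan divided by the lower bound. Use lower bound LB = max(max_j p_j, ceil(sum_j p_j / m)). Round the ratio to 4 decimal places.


LPT order: [22, 20, 15, 14, 5]
Machine loads after assignment: [22, 20, 15, 19]
LPT makespan = 22
Lower bound = max(max_job, ceil(total/4)) = max(22, 19) = 22
Ratio = 22 / 22 = 1.0

1.0


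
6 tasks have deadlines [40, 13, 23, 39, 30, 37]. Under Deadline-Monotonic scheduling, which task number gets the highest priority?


Sort tasks by relative deadline (ascending):
  Task 2: deadline = 13
  Task 3: deadline = 23
  Task 5: deadline = 30
  Task 6: deadline = 37
  Task 4: deadline = 39
  Task 1: deadline = 40
Priority order (highest first): [2, 3, 5, 6, 4, 1]
Highest priority task = 2

2


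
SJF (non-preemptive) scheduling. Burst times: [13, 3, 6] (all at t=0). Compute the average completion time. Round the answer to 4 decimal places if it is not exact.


SJF order (ascending): [3, 6, 13]
Completion times:
  Job 1: burst=3, C=3
  Job 2: burst=6, C=9
  Job 3: burst=13, C=22
Average completion = 34/3 = 11.3333

11.3333


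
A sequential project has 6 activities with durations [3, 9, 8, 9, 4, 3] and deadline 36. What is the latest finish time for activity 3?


LF(activity 3) = deadline - sum of successor durations
Successors: activities 4 through 6 with durations [9, 4, 3]
Sum of successor durations = 16
LF = 36 - 16 = 20

20


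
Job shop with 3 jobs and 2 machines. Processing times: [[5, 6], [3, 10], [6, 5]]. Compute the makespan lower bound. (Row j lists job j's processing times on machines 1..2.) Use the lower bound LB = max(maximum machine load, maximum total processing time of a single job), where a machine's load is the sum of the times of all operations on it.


Machine loads:
  Machine 1: 5 + 3 + 6 = 14
  Machine 2: 6 + 10 + 5 = 21
Max machine load = 21
Job totals:
  Job 1: 11
  Job 2: 13
  Job 3: 11
Max job total = 13
Lower bound = max(21, 13) = 21

21


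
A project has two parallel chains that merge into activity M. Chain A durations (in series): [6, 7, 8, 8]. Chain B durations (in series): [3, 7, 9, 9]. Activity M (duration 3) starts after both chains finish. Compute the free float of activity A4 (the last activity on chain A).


ES(A4) = sum of predecessors on chain A = 21
EF(A4) = ES + duration = 21 + 8 = 29
Successor of A4 is M. ES(M) = max(sum(A), sum(B)) = max(29, 28) = 29
Free float = ES(successor) - EF(current) = 29 - 29 = 0

0


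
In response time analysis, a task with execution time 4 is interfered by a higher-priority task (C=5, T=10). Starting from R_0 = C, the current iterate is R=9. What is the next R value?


R_next = C + ceil(R_prev / T_hp) * C_hp
ceil(9 / 10) = ceil(0.9) = 1
Interference = 1 * 5 = 5
R_next = 4 + 5 = 9
R_next = R_prev, so the iteration has converged (response time = 9).

9


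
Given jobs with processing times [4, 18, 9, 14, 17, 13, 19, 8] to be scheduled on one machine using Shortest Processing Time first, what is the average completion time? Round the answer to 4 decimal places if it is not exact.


Sort jobs by processing time (SPT order): [4, 8, 9, 13, 14, 17, 18, 19]
Compute completion times sequentially:
  Job 1: processing = 4, completes at 4
  Job 2: processing = 8, completes at 12
  Job 3: processing = 9, completes at 21
  Job 4: processing = 13, completes at 34
  Job 5: processing = 14, completes at 48
  Job 6: processing = 17, completes at 65
  Job 7: processing = 18, completes at 83
  Job 8: processing = 19, completes at 102
Sum of completion times = 369
Average completion time = 369/8 = 46.125

46.125


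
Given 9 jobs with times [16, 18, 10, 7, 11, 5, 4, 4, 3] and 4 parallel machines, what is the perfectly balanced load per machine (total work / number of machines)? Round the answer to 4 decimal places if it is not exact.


Total processing time = 16 + 18 + 10 + 7 + 11 + 5 + 4 + 4 + 3 = 78
Number of machines = 4
Ideal balanced load = 78 / 4 = 19.5

19.5


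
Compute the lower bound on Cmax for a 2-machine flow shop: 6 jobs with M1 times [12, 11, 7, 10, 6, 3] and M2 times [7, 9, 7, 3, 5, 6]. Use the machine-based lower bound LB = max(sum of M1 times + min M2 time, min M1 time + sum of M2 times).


LB1 = sum(M1 times) + min(M2 times) = 49 + 3 = 52
LB2 = min(M1 times) + sum(M2 times) = 3 + 37 = 40
Lower bound = max(LB1, LB2) = max(52, 40) = 52

52


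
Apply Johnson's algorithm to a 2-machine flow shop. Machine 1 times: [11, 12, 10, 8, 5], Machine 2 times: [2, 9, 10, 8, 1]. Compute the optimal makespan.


Apply Johnson's rule:
  Group 1 (a <= b): [(4, 8, 8), (3, 10, 10)]
  Group 2 (a > b): [(2, 12, 9), (1, 11, 2), (5, 5, 1)]
Optimal job order: [4, 3, 2, 1, 5]
Schedule:
  Job 4: M1 done at 8, M2 done at 16
  Job 3: M1 done at 18, M2 done at 28
  Job 2: M1 done at 30, M2 done at 39
  Job 1: M1 done at 41, M2 done at 43
  Job 5: M1 done at 46, M2 done at 47
Makespan = 47

47


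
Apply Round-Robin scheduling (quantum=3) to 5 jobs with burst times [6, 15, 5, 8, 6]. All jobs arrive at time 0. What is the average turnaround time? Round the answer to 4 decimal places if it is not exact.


Time quantum = 3
Execution trace:
  J1 runs 3 units, time = 3
  J2 runs 3 units, time = 6
  J3 runs 3 units, time = 9
  J4 runs 3 units, time = 12
  J5 runs 3 units, time = 15
  J1 runs 3 units, time = 18
  J2 runs 3 units, time = 21
  J3 runs 2 units, time = 23
  J4 runs 3 units, time = 26
  J5 runs 3 units, time = 29
  J2 runs 3 units, time = 32
  J4 runs 2 units, time = 34
  J2 runs 3 units, time = 37
  J2 runs 3 units, time = 40
Finish times: [18, 40, 23, 34, 29]
Average turnaround = 144/5 = 28.8

28.8


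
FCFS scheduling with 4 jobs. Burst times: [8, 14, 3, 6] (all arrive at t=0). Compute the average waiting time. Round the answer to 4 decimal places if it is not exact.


FCFS order (as given): [8, 14, 3, 6]
Waiting times:
  Job 1: wait = 0
  Job 2: wait = 8
  Job 3: wait = 22
  Job 4: wait = 25
Sum of waiting times = 55
Average waiting time = 55/4 = 13.75

13.75


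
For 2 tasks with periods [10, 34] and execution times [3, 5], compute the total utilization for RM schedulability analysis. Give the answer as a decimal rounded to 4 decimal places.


Compute individual utilizations (exact fractions):
  Task 1: C/T = 3/10 (approx. 0.3)
  Task 2: C/T = 5/34 (approx. 0.1471)
Total utilization U = 3/10 + 5/34 = 38/85
Rounded to 4 decimal places: U = 0.4471
RM (Liu & Layland) bound for 2 tasks = 0.828427; compare with U = 38/85 (approx. 0.447059)
U <= bound, so schedulable by RM sufficient condition.

0.4471


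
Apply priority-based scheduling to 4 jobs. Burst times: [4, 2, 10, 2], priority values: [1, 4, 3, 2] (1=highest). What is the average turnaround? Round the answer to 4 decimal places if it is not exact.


Sort by priority (ascending = highest first):
Order: [(1, 4), (2, 2), (3, 10), (4, 2)]
Completion times:
  Priority 1, burst=4, C=4
  Priority 2, burst=2, C=6
  Priority 3, burst=10, C=16
  Priority 4, burst=2, C=18
Average turnaround = 44/4 = 11.0

11.0


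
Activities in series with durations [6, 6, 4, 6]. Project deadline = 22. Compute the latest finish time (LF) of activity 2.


LF(activity 2) = deadline - sum of successor durations
Successors: activities 3 through 4 with durations [4, 6]
Sum of successor durations = 10
LF = 22 - 10 = 12

12


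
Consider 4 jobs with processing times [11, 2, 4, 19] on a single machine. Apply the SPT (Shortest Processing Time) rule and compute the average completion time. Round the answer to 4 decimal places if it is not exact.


Sort jobs by processing time (SPT order): [2, 4, 11, 19]
Compute completion times sequentially:
  Job 1: processing = 2, completes at 2
  Job 2: processing = 4, completes at 6
  Job 3: processing = 11, completes at 17
  Job 4: processing = 19, completes at 36
Sum of completion times = 61
Average completion time = 61/4 = 15.25

15.25


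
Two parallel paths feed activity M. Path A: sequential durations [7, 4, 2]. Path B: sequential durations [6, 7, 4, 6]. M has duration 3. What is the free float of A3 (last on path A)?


ES(A3) = sum of predecessors on chain A = 11
EF(A3) = ES + duration = 11 + 2 = 13
Successor of A3 is M. ES(M) = max(sum(A), sum(B)) = max(13, 23) = 23
Free float = ES(successor) - EF(current) = 23 - 13 = 10

10


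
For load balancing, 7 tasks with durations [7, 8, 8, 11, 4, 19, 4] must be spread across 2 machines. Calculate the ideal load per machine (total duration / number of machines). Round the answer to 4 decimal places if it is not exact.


Total processing time = 7 + 8 + 8 + 11 + 4 + 19 + 4 = 61
Number of machines = 2
Ideal balanced load = 61 / 2 = 30.5

30.5


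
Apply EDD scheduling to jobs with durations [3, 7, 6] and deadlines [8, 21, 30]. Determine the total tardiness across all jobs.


Sort by due date (EDD order): [(3, 8), (7, 21), (6, 30)]
Compute completion times and tardiness:
  Job 1: p=3, d=8, C=3, tardiness=max(0,3-8)=0
  Job 2: p=7, d=21, C=10, tardiness=max(0,10-21)=0
  Job 3: p=6, d=30, C=16, tardiness=max(0,16-30)=0
Total tardiness = 0

0


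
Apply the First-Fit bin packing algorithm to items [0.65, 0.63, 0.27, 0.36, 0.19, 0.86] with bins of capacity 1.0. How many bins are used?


Place items sequentially using First-Fit:
  Item 0.65 -> new Bin 1
  Item 0.63 -> new Bin 2
  Item 0.27 -> Bin 1 (now 0.92)
  Item 0.36 -> Bin 2 (now 0.99)
  Item 0.19 -> new Bin 3
  Item 0.86 -> new Bin 4
Total bins used = 4

4


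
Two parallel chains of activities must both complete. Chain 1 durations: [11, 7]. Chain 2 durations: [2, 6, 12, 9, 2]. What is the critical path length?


Path A total = 11 + 7 = 18
Path B total = 2 + 6 + 12 + 9 + 2 = 31
Critical path = longest path = max(18, 31) = 31

31


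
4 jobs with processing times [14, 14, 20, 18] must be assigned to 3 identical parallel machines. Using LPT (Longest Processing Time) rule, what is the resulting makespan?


Sort jobs in decreasing order (LPT): [20, 18, 14, 14]
Assign each job to the least loaded machine:
  Machine 1: jobs [20], load = 20
  Machine 2: jobs [18], load = 18
  Machine 3: jobs [14, 14], load = 28
Makespan = max load = 28

28


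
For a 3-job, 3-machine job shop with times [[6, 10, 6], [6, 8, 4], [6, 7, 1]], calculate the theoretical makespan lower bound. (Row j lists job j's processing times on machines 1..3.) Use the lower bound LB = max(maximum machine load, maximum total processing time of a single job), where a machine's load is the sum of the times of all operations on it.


Machine loads:
  Machine 1: 6 + 6 + 6 = 18
  Machine 2: 10 + 8 + 7 = 25
  Machine 3: 6 + 4 + 1 = 11
Max machine load = 25
Job totals:
  Job 1: 22
  Job 2: 18
  Job 3: 14
Max job total = 22
Lower bound = max(25, 22) = 25

25


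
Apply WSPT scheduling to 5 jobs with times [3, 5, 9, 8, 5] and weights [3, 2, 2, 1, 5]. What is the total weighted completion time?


Compute p/w ratios and sort ascending (WSPT): [(3, 3), (5, 5), (5, 2), (9, 2), (8, 1)]
Compute weighted completion times:
  Job (p=3,w=3): C=3, w*C=3*3=9
  Job (p=5,w=5): C=8, w*C=5*8=40
  Job (p=5,w=2): C=13, w*C=2*13=26
  Job (p=9,w=2): C=22, w*C=2*22=44
  Job (p=8,w=1): C=30, w*C=1*30=30
Total weighted completion time = 149

149


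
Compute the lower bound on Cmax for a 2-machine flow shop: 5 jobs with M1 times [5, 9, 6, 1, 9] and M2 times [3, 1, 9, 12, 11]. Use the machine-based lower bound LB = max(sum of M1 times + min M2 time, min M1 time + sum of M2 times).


LB1 = sum(M1 times) + min(M2 times) = 30 + 1 = 31
LB2 = min(M1 times) + sum(M2 times) = 1 + 36 = 37
Lower bound = max(LB1, LB2) = max(31, 37) = 37

37


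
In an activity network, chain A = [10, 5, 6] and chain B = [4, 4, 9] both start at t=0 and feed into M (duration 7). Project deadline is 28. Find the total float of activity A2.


Forward pass: ES(A2) = sum of predecessors on chain A = 10
EF = ES + duration = 10 + 5 = 15
Backward pass: LF(M) = deadline = 28; LS(M) = 28 - 7 = 21
LF(A2) = LS(M) - sum(successors on chain A) = 21 - 6 = 15
LS = LF - duration = 15 - 5 = 10
Total float = LS - ES = 10 - 10 = 0

0


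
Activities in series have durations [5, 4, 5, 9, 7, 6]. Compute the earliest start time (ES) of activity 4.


Activity 4 starts after activities 1 through 3 complete.
Predecessor durations: [5, 4, 5]
ES = 5 + 4 + 5 = 14

14


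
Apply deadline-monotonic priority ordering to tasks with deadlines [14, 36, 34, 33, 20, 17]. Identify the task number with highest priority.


Sort tasks by relative deadline (ascending):
  Task 1: deadline = 14
  Task 6: deadline = 17
  Task 5: deadline = 20
  Task 4: deadline = 33
  Task 3: deadline = 34
  Task 2: deadline = 36
Priority order (highest first): [1, 6, 5, 4, 3, 2]
Highest priority task = 1

1


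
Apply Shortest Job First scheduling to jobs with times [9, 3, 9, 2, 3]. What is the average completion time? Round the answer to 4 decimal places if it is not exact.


SJF order (ascending): [2, 3, 3, 9, 9]
Completion times:
  Job 1: burst=2, C=2
  Job 2: burst=3, C=5
  Job 3: burst=3, C=8
  Job 4: burst=9, C=17
  Job 5: burst=9, C=26
Average completion = 58/5 = 11.6

11.6


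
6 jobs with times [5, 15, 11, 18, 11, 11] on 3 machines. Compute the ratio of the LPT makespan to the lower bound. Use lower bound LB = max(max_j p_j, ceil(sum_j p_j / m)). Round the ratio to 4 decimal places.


LPT order: [18, 15, 11, 11, 11, 5]
Machine loads after assignment: [23, 26, 22]
LPT makespan = 26
Lower bound = max(max_job, ceil(total/3)) = max(18, 24) = 24
Ratio = 26 / 24 = 1.0833

1.0833


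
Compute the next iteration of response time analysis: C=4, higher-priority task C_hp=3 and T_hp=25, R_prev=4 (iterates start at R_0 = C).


R_next = C + ceil(R_prev / T_hp) * C_hp
ceil(4 / 25) = ceil(0.16) = 1
Interference = 1 * 3 = 3
R_next = 4 + 3 = 7

7


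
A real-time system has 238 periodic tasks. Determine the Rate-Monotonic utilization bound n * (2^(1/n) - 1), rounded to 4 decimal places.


Compute 2^(1/238) = 1.0029166282
Subtract 1: 1.0029166282 - 1 = 0.0029166282
Multiply by n: 238 * 0.0029166282 = 0.6941575116
Round to 4 dp: 0.6942

0.6942


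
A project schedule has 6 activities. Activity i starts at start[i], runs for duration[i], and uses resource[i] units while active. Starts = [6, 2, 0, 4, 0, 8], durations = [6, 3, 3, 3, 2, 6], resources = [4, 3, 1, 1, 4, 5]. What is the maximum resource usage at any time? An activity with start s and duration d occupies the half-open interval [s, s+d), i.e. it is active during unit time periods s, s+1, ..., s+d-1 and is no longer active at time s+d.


Each activity i is active on [start_i, start_i + duration_i).
Compute total resource usage per time slot:
  t=0: active resources = [1, 4], total = 5
  t=1: active resources = [1, 4], total = 5
  t=2: active resources = [3, 1], total = 4
  t=3: active resources = [3], total = 3
  t=4: active resources = [3, 1], total = 4
  t=5: active resources = [1], total = 1
  t=6: active resources = [4, 1], total = 5
  t=7: active resources = [4], total = 4
  t=8: active resources = [4, 5], total = 9
  t=9: active resources = [4, 5], total = 9
  t=10: active resources = [4, 5], total = 9
  t=11: active resources = [4, 5], total = 9
  t=12: active resources = [5], total = 5
  t=13: active resources = [5], total = 5
Peak resource demand = 9

9


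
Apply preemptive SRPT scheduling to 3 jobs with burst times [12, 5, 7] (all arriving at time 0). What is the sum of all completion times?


Since all jobs arrive at t=0, SRPT equals SPT ordering.
SPT order: [5, 7, 12]
Completion times:
  Job 1: p=5, C=5
  Job 2: p=7, C=12
  Job 3: p=12, C=24
Total completion time = 5 + 12 + 24 = 41

41


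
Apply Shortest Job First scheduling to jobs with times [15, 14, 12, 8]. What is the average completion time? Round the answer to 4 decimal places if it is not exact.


SJF order (ascending): [8, 12, 14, 15]
Completion times:
  Job 1: burst=8, C=8
  Job 2: burst=12, C=20
  Job 3: burst=14, C=34
  Job 4: burst=15, C=49
Average completion = 111/4 = 27.75

27.75


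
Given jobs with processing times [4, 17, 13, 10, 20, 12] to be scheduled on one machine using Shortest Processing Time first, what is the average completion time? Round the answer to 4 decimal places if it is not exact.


Sort jobs by processing time (SPT order): [4, 10, 12, 13, 17, 20]
Compute completion times sequentially:
  Job 1: processing = 4, completes at 4
  Job 2: processing = 10, completes at 14
  Job 3: processing = 12, completes at 26
  Job 4: processing = 13, completes at 39
  Job 5: processing = 17, completes at 56
  Job 6: processing = 20, completes at 76
Sum of completion times = 215
Average completion time = 215/6 = 35.8333

35.8333


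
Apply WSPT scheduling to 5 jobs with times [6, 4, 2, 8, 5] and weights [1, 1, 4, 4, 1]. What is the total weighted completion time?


Compute p/w ratios and sort ascending (WSPT): [(2, 4), (8, 4), (4, 1), (5, 1), (6, 1)]
Compute weighted completion times:
  Job (p=2,w=4): C=2, w*C=4*2=8
  Job (p=8,w=4): C=10, w*C=4*10=40
  Job (p=4,w=1): C=14, w*C=1*14=14
  Job (p=5,w=1): C=19, w*C=1*19=19
  Job (p=6,w=1): C=25, w*C=1*25=25
Total weighted completion time = 106

106


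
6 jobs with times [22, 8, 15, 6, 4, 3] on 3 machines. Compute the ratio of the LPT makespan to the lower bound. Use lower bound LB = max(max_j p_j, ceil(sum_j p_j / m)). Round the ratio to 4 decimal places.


LPT order: [22, 15, 8, 6, 4, 3]
Machine loads after assignment: [22, 18, 18]
LPT makespan = 22
Lower bound = max(max_job, ceil(total/3)) = max(22, 20) = 22
Ratio = 22 / 22 = 1.0

1.0


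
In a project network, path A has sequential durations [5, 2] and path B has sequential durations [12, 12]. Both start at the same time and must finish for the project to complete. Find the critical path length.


Path A total = 5 + 2 = 7
Path B total = 12 + 12 = 24
Critical path = longest path = max(7, 24) = 24

24


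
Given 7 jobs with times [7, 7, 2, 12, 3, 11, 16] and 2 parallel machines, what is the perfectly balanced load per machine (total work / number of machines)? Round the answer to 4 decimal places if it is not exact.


Total processing time = 7 + 7 + 2 + 12 + 3 + 11 + 16 = 58
Number of machines = 2
Ideal balanced load = 58 / 2 = 29.0

29.0


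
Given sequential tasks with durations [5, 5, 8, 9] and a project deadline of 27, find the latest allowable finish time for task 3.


LF(activity 3) = deadline - sum of successor durations
Successors: activities 4 through 4 with durations [9]
Sum of successor durations = 9
LF = 27 - 9 = 18

18


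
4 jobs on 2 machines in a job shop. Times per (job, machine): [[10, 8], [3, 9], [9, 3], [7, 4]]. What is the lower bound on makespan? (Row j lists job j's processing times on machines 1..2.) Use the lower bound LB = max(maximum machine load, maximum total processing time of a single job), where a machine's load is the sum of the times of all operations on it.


Machine loads:
  Machine 1: 10 + 3 + 9 + 7 = 29
  Machine 2: 8 + 9 + 3 + 4 = 24
Max machine load = 29
Job totals:
  Job 1: 18
  Job 2: 12
  Job 3: 12
  Job 4: 11
Max job total = 18
Lower bound = max(29, 18) = 29

29


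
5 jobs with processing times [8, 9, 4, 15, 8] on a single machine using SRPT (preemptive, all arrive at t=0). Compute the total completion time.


Since all jobs arrive at t=0, SRPT equals SPT ordering.
SPT order: [4, 8, 8, 9, 15]
Completion times:
  Job 1: p=4, C=4
  Job 2: p=8, C=12
  Job 3: p=8, C=20
  Job 4: p=9, C=29
  Job 5: p=15, C=44
Total completion time = 4 + 12 + 20 + 29 + 44 = 109

109


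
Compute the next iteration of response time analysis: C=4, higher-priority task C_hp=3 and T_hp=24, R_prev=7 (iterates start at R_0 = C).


R_next = C + ceil(R_prev / T_hp) * C_hp
ceil(7 / 24) = ceil(0.2917) = 1
Interference = 1 * 3 = 3
R_next = 4 + 3 = 7
R_next = R_prev, so the iteration has converged (response time = 7).

7


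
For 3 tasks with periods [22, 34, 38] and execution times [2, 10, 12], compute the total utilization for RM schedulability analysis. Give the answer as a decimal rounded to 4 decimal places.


Compute individual utilizations (exact fractions):
  Task 1: C/T = 2/22 = 1/11 (approx. 0.0909)
  Task 2: C/T = 10/34 = 5/17 (approx. 0.2941)
  Task 3: C/T = 12/38 = 6/19 (approx. 0.3158)
Total utilization U = 1/11 + 5/17 + 6/19 = 2490/3553
Rounded to 4 decimal places: U = 0.7008
RM (Liu & Layland) bound for 3 tasks = 0.779763; compare with U = 2490/3553 (approx. 0.700816)
U <= bound, so schedulable by RM sufficient condition.

0.7008


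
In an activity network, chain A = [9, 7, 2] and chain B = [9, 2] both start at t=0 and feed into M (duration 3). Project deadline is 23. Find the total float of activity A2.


Forward pass: ES(A2) = sum of predecessors on chain A = 9
EF = ES + duration = 9 + 7 = 16
Backward pass: LF(M) = deadline = 23; LS(M) = 23 - 3 = 20
LF(A2) = LS(M) - sum(successors on chain A) = 20 - 2 = 18
LS = LF - duration = 18 - 7 = 11
Total float = LS - ES = 11 - 9 = 2

2


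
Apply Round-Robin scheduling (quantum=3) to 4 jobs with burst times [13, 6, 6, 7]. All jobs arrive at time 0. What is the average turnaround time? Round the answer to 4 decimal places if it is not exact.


Time quantum = 3
Execution trace:
  J1 runs 3 units, time = 3
  J2 runs 3 units, time = 6
  J3 runs 3 units, time = 9
  J4 runs 3 units, time = 12
  J1 runs 3 units, time = 15
  J2 runs 3 units, time = 18
  J3 runs 3 units, time = 21
  J4 runs 3 units, time = 24
  J1 runs 3 units, time = 27
  J4 runs 1 units, time = 28
  J1 runs 3 units, time = 31
  J1 runs 1 units, time = 32
Finish times: [32, 18, 21, 28]
Average turnaround = 99/4 = 24.75

24.75


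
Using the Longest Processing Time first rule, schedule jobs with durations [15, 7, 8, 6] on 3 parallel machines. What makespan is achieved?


Sort jobs in decreasing order (LPT): [15, 8, 7, 6]
Assign each job to the least loaded machine:
  Machine 1: jobs [15], load = 15
  Machine 2: jobs [8], load = 8
  Machine 3: jobs [7, 6], load = 13
Makespan = max load = 15

15


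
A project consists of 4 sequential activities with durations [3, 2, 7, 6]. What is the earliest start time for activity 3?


Activity 3 starts after activities 1 through 2 complete.
Predecessor durations: [3, 2]
ES = 3 + 2 = 5

5


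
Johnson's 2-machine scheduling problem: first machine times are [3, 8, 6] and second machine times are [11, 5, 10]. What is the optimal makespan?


Apply Johnson's rule:
  Group 1 (a <= b): [(1, 3, 11), (3, 6, 10)]
  Group 2 (a > b): [(2, 8, 5)]
Optimal job order: [1, 3, 2]
Schedule:
  Job 1: M1 done at 3, M2 done at 14
  Job 3: M1 done at 9, M2 done at 24
  Job 2: M1 done at 17, M2 done at 29
Makespan = 29

29


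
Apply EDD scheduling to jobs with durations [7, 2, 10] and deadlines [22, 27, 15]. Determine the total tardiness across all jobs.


Sort by due date (EDD order): [(10, 15), (7, 22), (2, 27)]
Compute completion times and tardiness:
  Job 1: p=10, d=15, C=10, tardiness=max(0,10-15)=0
  Job 2: p=7, d=22, C=17, tardiness=max(0,17-22)=0
  Job 3: p=2, d=27, C=19, tardiness=max(0,19-27)=0
Total tardiness = 0

0


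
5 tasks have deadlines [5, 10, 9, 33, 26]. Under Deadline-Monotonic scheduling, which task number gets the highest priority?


Sort tasks by relative deadline (ascending):
  Task 1: deadline = 5
  Task 3: deadline = 9
  Task 2: deadline = 10
  Task 5: deadline = 26
  Task 4: deadline = 33
Priority order (highest first): [1, 3, 2, 5, 4]
Highest priority task = 1

1


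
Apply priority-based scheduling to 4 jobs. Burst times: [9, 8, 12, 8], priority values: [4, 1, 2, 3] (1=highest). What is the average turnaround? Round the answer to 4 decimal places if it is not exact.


Sort by priority (ascending = highest first):
Order: [(1, 8), (2, 12), (3, 8), (4, 9)]
Completion times:
  Priority 1, burst=8, C=8
  Priority 2, burst=12, C=20
  Priority 3, burst=8, C=28
  Priority 4, burst=9, C=37
Average turnaround = 93/4 = 23.25

23.25


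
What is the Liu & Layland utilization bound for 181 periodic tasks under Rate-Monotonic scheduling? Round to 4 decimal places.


Compute 2^(1/181) = 1.0038368845
Subtract 1: 1.0038368845 - 1 = 0.0038368845
Multiply by n: 181 * 0.0038368845 = 0.6944760945
Round to 4 dp: 0.6945

0.6945


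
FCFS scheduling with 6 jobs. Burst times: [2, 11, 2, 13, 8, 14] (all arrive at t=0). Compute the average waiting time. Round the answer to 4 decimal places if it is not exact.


FCFS order (as given): [2, 11, 2, 13, 8, 14]
Waiting times:
  Job 1: wait = 0
  Job 2: wait = 2
  Job 3: wait = 13
  Job 4: wait = 15
  Job 5: wait = 28
  Job 6: wait = 36
Sum of waiting times = 94
Average waiting time = 94/6 = 15.6667

15.6667


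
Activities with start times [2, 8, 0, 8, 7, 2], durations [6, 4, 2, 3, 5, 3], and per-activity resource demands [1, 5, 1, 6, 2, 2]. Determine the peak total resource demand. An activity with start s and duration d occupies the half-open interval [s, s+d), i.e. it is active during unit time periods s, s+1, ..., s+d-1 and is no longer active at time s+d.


Each activity i is active on [start_i, start_i + duration_i).
Compute total resource usage per time slot:
  t=0: active resources = [1], total = 1
  t=1: active resources = [1], total = 1
  t=2: active resources = [1, 2], total = 3
  t=3: active resources = [1, 2], total = 3
  t=4: active resources = [1, 2], total = 3
  t=5: active resources = [1], total = 1
  t=6: active resources = [1], total = 1
  t=7: active resources = [1, 2], total = 3
  t=8: active resources = [5, 6, 2], total = 13
  t=9: active resources = [5, 6, 2], total = 13
  t=10: active resources = [5, 6, 2], total = 13
  t=11: active resources = [5, 2], total = 7
Peak resource demand = 13

13


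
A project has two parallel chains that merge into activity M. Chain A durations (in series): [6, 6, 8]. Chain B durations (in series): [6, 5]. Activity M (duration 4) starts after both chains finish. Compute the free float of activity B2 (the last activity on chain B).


ES(B2) = sum of predecessors on chain B = 6
EF(B2) = ES + duration = 6 + 5 = 11
Successor of B2 is M. ES(M) = max(sum(A), sum(B)) = max(20, 11) = 20
Free float = ES(successor) - EF(current) = 20 - 11 = 9

9


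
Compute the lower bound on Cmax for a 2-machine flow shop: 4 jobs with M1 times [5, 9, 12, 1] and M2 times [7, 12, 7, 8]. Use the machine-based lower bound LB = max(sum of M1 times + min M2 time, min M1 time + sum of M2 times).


LB1 = sum(M1 times) + min(M2 times) = 27 + 7 = 34
LB2 = min(M1 times) + sum(M2 times) = 1 + 34 = 35
Lower bound = max(LB1, LB2) = max(34, 35) = 35

35


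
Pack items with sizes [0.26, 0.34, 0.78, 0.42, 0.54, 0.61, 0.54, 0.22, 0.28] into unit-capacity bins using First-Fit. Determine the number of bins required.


Place items sequentially using First-Fit:
  Item 0.26 -> new Bin 1
  Item 0.34 -> Bin 1 (now 0.6)
  Item 0.78 -> new Bin 2
  Item 0.42 -> new Bin 3
  Item 0.54 -> Bin 3 (now 0.96)
  Item 0.61 -> new Bin 4
  Item 0.54 -> new Bin 5
  Item 0.22 -> Bin 1 (now 0.82)
  Item 0.28 -> Bin 4 (now 0.89)
Total bins used = 5

5


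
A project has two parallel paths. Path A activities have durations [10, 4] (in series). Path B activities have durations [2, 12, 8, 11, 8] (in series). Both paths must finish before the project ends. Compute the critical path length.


Path A total = 10 + 4 = 14
Path B total = 2 + 12 + 8 + 11 + 8 = 41
Critical path = longest path = max(14, 41) = 41

41


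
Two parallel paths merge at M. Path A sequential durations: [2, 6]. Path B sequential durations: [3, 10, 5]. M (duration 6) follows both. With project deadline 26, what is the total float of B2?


Forward pass: ES(B2) = sum of predecessors on chain B = 3
EF = ES + duration = 3 + 10 = 13
Backward pass: LF(M) = deadline = 26; LS(M) = 26 - 6 = 20
LF(B2) = LS(M) - sum(successors on chain B) = 20 - 5 = 15
LS = LF - duration = 15 - 10 = 5
Total float = LS - ES = 5 - 3 = 2

2


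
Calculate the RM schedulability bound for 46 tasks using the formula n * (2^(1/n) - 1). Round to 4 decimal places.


Compute 2^(1/46) = 1.0151825180
Subtract 1: 1.0151825180 - 1 = 0.0151825180
Multiply by n: 46 * 0.0151825180 = 0.6983958280
Round to 4 dp: 0.6984

0.6984


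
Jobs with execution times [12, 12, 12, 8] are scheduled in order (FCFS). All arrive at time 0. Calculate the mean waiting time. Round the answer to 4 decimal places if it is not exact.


FCFS order (as given): [12, 12, 12, 8]
Waiting times:
  Job 1: wait = 0
  Job 2: wait = 12
  Job 3: wait = 24
  Job 4: wait = 36
Sum of waiting times = 72
Average waiting time = 72/4 = 18.0

18.0


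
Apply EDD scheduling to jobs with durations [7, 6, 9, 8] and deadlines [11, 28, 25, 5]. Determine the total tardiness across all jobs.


Sort by due date (EDD order): [(8, 5), (7, 11), (9, 25), (6, 28)]
Compute completion times and tardiness:
  Job 1: p=8, d=5, C=8, tardiness=max(0,8-5)=3
  Job 2: p=7, d=11, C=15, tardiness=max(0,15-11)=4
  Job 3: p=9, d=25, C=24, tardiness=max(0,24-25)=0
  Job 4: p=6, d=28, C=30, tardiness=max(0,30-28)=2
Total tardiness = 9

9


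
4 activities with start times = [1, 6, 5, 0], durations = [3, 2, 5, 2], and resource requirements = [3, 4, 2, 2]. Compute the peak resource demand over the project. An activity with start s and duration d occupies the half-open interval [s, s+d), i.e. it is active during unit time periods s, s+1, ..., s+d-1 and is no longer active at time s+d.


Each activity i is active on [start_i, start_i + duration_i).
Compute total resource usage per time slot:
  t=0: active resources = [2], total = 2
  t=1: active resources = [3, 2], total = 5
  t=2: active resources = [3], total = 3
  t=3: active resources = [3], total = 3
  t=4: active resources = [], total = 0
  t=5: active resources = [2], total = 2
  t=6: active resources = [4, 2], total = 6
  t=7: active resources = [4, 2], total = 6
  t=8: active resources = [2], total = 2
  t=9: active resources = [2], total = 2
Peak resource demand = 6

6


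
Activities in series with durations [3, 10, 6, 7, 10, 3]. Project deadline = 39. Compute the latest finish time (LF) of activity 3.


LF(activity 3) = deadline - sum of successor durations
Successors: activities 4 through 6 with durations [7, 10, 3]
Sum of successor durations = 20
LF = 39 - 20 = 19

19


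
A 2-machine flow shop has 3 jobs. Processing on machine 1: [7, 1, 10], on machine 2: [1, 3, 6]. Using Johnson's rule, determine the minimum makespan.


Apply Johnson's rule:
  Group 1 (a <= b): [(2, 1, 3)]
  Group 2 (a > b): [(3, 10, 6), (1, 7, 1)]
Optimal job order: [2, 3, 1]
Schedule:
  Job 2: M1 done at 1, M2 done at 4
  Job 3: M1 done at 11, M2 done at 17
  Job 1: M1 done at 18, M2 done at 19
Makespan = 19

19


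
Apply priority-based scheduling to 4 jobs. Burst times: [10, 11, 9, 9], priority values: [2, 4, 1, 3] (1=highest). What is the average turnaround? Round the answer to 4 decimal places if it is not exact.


Sort by priority (ascending = highest first):
Order: [(1, 9), (2, 10), (3, 9), (4, 11)]
Completion times:
  Priority 1, burst=9, C=9
  Priority 2, burst=10, C=19
  Priority 3, burst=9, C=28
  Priority 4, burst=11, C=39
Average turnaround = 95/4 = 23.75

23.75


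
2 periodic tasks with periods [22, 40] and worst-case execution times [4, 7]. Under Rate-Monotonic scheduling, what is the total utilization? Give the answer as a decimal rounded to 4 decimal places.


Compute individual utilizations (exact fractions):
  Task 1: C/T = 4/22 = 2/11 (approx. 0.1818)
  Task 2: C/T = 7/40 (approx. 0.175)
Total utilization U = 2/11 + 7/40 = 157/440
Rounded to 4 decimal places: U = 0.3568
RM (Liu & Layland) bound for 2 tasks = 0.828427; compare with U = 157/440 (approx. 0.356818)
U <= bound, so schedulable by RM sufficient condition.

0.3568


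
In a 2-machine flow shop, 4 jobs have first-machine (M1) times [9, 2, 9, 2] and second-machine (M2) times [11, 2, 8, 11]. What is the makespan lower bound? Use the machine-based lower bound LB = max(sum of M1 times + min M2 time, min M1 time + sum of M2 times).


LB1 = sum(M1 times) + min(M2 times) = 22 + 2 = 24
LB2 = min(M1 times) + sum(M2 times) = 2 + 32 = 34
Lower bound = max(LB1, LB2) = max(24, 34) = 34

34


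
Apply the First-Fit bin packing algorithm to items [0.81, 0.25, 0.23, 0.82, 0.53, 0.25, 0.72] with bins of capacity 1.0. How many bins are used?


Place items sequentially using First-Fit:
  Item 0.81 -> new Bin 1
  Item 0.25 -> new Bin 2
  Item 0.23 -> Bin 2 (now 0.48)
  Item 0.82 -> new Bin 3
  Item 0.53 -> new Bin 4
  Item 0.25 -> Bin 2 (now 0.73)
  Item 0.72 -> new Bin 5
Total bins used = 5

5


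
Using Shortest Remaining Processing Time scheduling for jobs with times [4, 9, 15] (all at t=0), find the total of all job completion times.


Since all jobs arrive at t=0, SRPT equals SPT ordering.
SPT order: [4, 9, 15]
Completion times:
  Job 1: p=4, C=4
  Job 2: p=9, C=13
  Job 3: p=15, C=28
Total completion time = 4 + 13 + 28 = 45

45


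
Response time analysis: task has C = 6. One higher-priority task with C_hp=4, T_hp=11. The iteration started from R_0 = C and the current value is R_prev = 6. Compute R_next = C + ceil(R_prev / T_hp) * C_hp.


R_next = C + ceil(R_prev / T_hp) * C_hp
ceil(6 / 11) = ceil(0.5455) = 1
Interference = 1 * 4 = 4
R_next = 6 + 4 = 10

10


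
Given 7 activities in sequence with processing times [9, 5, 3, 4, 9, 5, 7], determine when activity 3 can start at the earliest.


Activity 3 starts after activities 1 through 2 complete.
Predecessor durations: [9, 5]
ES = 9 + 5 = 14

14


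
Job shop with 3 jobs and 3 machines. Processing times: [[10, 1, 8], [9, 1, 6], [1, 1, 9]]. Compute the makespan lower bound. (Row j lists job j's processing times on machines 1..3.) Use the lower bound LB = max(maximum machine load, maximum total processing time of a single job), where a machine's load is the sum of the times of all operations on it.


Machine loads:
  Machine 1: 10 + 9 + 1 = 20
  Machine 2: 1 + 1 + 1 = 3
  Machine 3: 8 + 6 + 9 = 23
Max machine load = 23
Job totals:
  Job 1: 19
  Job 2: 16
  Job 3: 11
Max job total = 19
Lower bound = max(23, 19) = 23

23
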